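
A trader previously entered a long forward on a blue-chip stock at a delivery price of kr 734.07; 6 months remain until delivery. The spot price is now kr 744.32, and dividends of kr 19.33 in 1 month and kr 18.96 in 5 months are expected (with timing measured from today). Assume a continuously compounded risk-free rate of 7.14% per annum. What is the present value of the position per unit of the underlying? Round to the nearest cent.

PV(remaining dividends) I = 19.33·e^(−0.0714·1/12) + 18.96·e^(−0.0714·5/12) = 37.6196
Current forward F = (S − I)·e^(rT) = (744.32 − 37.6196)·e^(0.0714·6/12) = 706.7004 × 1.036345 = 732.3854
Value (long) = (F − K)·e^(−rT) = (732.3854 − 734.07) × 0.964930 = -1.6255
Value = -kr 1.63

-kr 1.63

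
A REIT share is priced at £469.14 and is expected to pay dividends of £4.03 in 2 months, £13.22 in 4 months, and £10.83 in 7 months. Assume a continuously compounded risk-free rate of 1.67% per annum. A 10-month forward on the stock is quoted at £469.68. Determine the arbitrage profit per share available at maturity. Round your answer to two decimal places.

£22.25 per share

PV(dividends) I = 4.03·e^(−0.0167·2/12) + 13.22·e^(−0.0167·4/12) + 10.83·e^(−0.0167·7/12) = 27.8904
Fair forward F* = (S − I)·e^(rT) = (469.14 − 27.8904)·e^0.013917 = 441.2496 × 1.014014 = 447.4333
Market £469.68 > fair 447.4333: forward overpriced → cash-and-carry (borrow at r, buy the stock and collect the dividends, short the forward).
Profit at T = |F_mkt − F*| = |469.68 − 447.4333| = £22.25 per share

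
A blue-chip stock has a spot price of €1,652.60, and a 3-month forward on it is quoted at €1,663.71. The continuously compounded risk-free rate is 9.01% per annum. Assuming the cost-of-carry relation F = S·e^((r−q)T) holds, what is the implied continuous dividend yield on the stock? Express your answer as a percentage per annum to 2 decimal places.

6.33%

From F = S·e^((r−q)T): (r − q) = ln(F/S)/T
ln(1663.71/1652.60) = ln(1.006723) = 0.006701
(r − q) = 0.006701 / (3/12) = 0.026804
q = r − ln(F/S)/T = 0.0901 − 0.026804 = 0.063296
q = 6.33%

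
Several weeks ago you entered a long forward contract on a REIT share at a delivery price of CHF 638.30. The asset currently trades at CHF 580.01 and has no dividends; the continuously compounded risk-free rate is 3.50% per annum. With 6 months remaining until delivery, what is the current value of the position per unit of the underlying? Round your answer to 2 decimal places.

-CHF 47.22

Current fair forward for the remaining 6 months: F = S·e^(r·T), r = 0.0350
F = 580.01 · e^(0.0350 × 6/12) = 580.01 × 1.017654 = 590.2495
Value of long forward = (F − K)·e^(−rT) = (590.2495 − 638.30) · e^(−0.0350·6/12)
= -48.0505 × 0.982652 = -47.22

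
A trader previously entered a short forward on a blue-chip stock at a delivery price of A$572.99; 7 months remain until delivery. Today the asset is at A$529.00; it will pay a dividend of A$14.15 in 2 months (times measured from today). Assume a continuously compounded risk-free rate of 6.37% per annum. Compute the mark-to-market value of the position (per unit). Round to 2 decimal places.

PV(remaining dividends) I = 14.15·e^(−0.0637·2/12) = 14.0006
Current forward F = (S − I)·e^(rT) = (529.00 − 14.0006)·e^(0.0637·7/12) = 514.9994 × 1.037857 = 534.4957
Value (long) = (F − K)·e^(−rT) = (534.4957 − 572.99) × 0.963524 = -37.0902
Short position value = −(long value) = A$37.09

A$37.09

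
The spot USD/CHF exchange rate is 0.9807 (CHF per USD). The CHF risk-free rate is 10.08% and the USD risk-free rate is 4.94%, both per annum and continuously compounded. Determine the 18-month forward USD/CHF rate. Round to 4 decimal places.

F = S·e^((r_CHF − r_USD)T) = 0.9807 · e^((0.1008 − 0.0494) × 18/12)
= 0.9807 · e^0.077100 = 0.9807 × 1.080150
F = 1.0593 CHF per USD

1.0593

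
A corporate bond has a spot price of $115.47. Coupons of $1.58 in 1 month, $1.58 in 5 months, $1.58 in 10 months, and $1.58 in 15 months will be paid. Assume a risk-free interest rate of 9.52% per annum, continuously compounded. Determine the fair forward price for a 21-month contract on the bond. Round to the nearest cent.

$129.38

PV(coupons) I = 1.58·e^(−0.0952·1/12) + 1.58·e^(−0.0952·5/12) + 1.58·e^(−0.0952·10/12) + 1.58·e^(−0.0952·15/12)
I = 1.5675 + 1.5186 + 1.4595 + 1.4027 = 5.9483
F = (S − I)·e^(rT) = (115.47 − 5.9483) · e^(0.0952·21/12)
= 109.5217 · e^0.166600 = 109.5217 × 1.181282 = $129.38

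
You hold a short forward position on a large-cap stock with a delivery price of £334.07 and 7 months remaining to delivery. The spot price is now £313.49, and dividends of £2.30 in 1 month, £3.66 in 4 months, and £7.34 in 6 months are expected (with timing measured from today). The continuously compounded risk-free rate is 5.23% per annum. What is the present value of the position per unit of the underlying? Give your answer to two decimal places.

PV(remaining dividends) I = 2.30·e^(−0.0523·1/12) + 3.66·e^(−0.0523·4/12) + 7.34·e^(−0.0523·6/12) = 13.0373
Current forward F = (S − I)·e^(rT) = (313.49 − 13.0373)·e^(0.0523·7/12) = 300.4527 × 1.030978 = 309.7601
Value (long) = (F − K)·e^(−rT) = (309.7601 − 334.07) × 0.969952 = -23.5794
Short position value = −(long value) = £23.58

£23.58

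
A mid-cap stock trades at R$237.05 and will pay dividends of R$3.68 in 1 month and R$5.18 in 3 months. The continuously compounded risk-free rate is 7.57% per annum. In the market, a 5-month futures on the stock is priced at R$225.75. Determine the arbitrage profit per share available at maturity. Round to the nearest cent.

R$9.88 per share

PV(dividends) I = 3.68·e^(−0.0757·1/12) + 5.18·e^(−0.0757·3/12) = 8.7397
Fair futures F* = (S − I)·e^(rT) = (237.05 − 8.7397)·e^0.031542 = 228.3103 × 1.032045 = 235.6265
Market R$225.75 < fair 235.6265: forward underpriced → reverse cash-and-carry (short the stock, invest proceeds at r, pay the dividends, go long the forward).
Profit at T = |F_mkt − F*| = |225.75 − 235.6265| = R$9.88 per share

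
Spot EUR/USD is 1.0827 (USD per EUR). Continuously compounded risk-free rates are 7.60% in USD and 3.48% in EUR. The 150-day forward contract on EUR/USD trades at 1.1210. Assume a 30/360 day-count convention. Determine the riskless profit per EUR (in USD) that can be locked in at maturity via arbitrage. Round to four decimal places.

Fair forward: F* = S·e^(carry·T), with carry = (r_USD − r_EUR) = 0.0760 − 0.0348 = 0.0412
F* = 1.0827 · e^(0.0412 × 150/360) = 1.0827 · e^0.017167 = 1.0827 × 1.017315 = 1.1014
Market 1.1210 > fair 1.1014: forward overpriced → cash-and-carry (buy spot, short the forward).
At maturity, profit = |F_mkt − F*| = |1.1210 − 1.1014| = 0.0196 per EUR (in USD)

0.0196 per EUR (in USD)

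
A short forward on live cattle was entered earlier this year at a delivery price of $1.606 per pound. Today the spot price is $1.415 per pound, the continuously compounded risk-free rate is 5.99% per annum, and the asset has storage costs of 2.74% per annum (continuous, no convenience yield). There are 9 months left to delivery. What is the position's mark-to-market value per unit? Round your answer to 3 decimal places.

Current fair forward for the remaining 9 months: F = S·e^((r + u)·T), (r + u) = 0.0599 + 0.0274 = 0.0873
F = 1.415 · e^(0.0873 × 9/12) = 1.415 × 1.067666 = 1.5107
Value of long forward = (F − K)·e^(−rT) = (1.5107 − 1.606) · e^(−0.0599·9/12)
= -0.0953 × 0.956069 = -0.091
Short position value = −(long value) = $0.091

$0.091 per pound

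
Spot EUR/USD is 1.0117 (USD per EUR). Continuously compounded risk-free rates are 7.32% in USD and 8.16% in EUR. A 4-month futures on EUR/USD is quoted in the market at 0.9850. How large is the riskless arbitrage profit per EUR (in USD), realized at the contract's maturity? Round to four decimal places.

Fair futures: F* = S·e^(carry·T), with carry = (r_USD − r_EUR) = 0.0732 − 0.0816 = -0.0084
F* = 1.0117 · e^(-0.0084 × 4/12) = 1.0117 · e^-0.002800 = 1.0117 × 0.997204 = 1.0089
Market 0.9850 < fair 1.0089: forward underpriced → reverse cash-and-carry (short spot, go long the forward).
At maturity, profit = |F_mkt − F*| = |0.9850 − 1.0089| = 0.0239 per EUR (in USD)

0.0239 per EUR (in USD)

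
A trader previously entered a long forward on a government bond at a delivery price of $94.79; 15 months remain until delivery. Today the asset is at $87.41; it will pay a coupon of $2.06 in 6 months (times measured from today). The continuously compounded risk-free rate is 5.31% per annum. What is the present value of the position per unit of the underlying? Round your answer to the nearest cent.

-$3.30

PV(remaining coupons) I = 2.06·e^(−0.0531·6/12) = 2.0060
Current forward F = (S − I)·e^(rT) = (87.41 − 2.0060)·e^(0.0531·15/12) = 85.4040 × 1.068627 = 91.2650
Value (long) = (F − K)·e^(−rT) = (91.2650 − 94.79) × 0.935780 = -3.2986
Value = -$3.30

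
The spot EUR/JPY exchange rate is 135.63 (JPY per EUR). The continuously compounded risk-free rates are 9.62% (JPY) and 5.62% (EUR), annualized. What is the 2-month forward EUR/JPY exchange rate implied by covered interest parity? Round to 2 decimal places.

F = S·e^((r_JPY − r_EUR)T) = 135.63 · e^((0.0962 − 0.0562) × 2/12)
= 135.63 · e^0.006667 = 135.63 × 1.006689
F = 136.54 JPY per EUR

136.54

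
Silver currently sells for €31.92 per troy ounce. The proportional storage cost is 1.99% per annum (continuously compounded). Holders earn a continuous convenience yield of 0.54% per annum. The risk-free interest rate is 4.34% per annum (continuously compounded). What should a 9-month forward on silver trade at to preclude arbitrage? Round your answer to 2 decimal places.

Net carry = r + u − y = 0.0434 + 0.0199 − 0.0054 = 0.0579
F = S·e^((r+u−y)T) = 31.92 · e^(0.0579 × 9/12) = 31.92 · e^0.043425
= 31.92 × 1.044382 = €33.34 per troy ounce

€33.34 per troy ounce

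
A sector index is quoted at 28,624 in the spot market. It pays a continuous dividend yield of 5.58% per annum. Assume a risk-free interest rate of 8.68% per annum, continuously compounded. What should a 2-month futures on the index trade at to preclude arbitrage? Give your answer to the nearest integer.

F = S·e^((r − q)T) = 28624 · e^((0.0868 − 0.0558) × 2/12)
= 28624 · e^0.005167 = 28624 × 1.005180
F = 28,772

28,772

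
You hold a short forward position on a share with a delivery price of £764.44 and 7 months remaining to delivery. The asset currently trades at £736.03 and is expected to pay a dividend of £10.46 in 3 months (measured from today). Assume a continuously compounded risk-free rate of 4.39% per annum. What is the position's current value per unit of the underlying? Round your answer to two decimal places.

£19.43

PV(remaining dividends) I = 10.46·e^(−0.0439·3/12) = 10.3458
Current forward F = (S − I)·e^(rT) = (736.03 − 10.3458)·e^(0.0439·7/12) = 725.6842 × 1.025939 = 744.5077
Value (long) = (F − K)·e^(−rT) = (744.5077 − 764.44) × 0.974717 = -19.4284
Short position value = −(long value) = £19.43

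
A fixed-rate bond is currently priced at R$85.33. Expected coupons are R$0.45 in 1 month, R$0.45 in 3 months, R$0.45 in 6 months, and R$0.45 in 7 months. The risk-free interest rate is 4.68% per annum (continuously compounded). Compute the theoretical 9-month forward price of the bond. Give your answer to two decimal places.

R$86.54

PV(coupons) I = 0.45·e^(−0.0468·1/12) + 0.45·e^(−0.0468·3/12) + 0.45·e^(−0.0468·6/12) + 0.45·e^(−0.0468·7/12)
I = 0.4482 + 0.4448 + 0.4396 + 0.4379 = 1.7705
F = (S − I)·e^(rT) = (85.33 − 1.7705) · e^(0.0468·9/12)
= 83.5595 · e^0.035100 = 83.5595 × 1.035723 = R$86.54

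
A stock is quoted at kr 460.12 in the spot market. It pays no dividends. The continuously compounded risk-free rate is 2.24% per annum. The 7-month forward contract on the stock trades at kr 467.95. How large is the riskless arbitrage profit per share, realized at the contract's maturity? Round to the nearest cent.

Fair forward: F* = S·e^(carry·T), with carry = r = 0.0224
F* = 460.12 · e^(0.0224 × 7/12) = 460.12 · e^0.013067 = 460.12 × 1.013153 = kr 466.1720
Market kr 467.95 > fair kr 466.1720: forward overpriced → cash-and-carry (buy spot, short the forward).
At maturity, profit = |F_mkt − F*| = |467.95 − 466.1720| = kr 1.78 per share

kr 1.78 per share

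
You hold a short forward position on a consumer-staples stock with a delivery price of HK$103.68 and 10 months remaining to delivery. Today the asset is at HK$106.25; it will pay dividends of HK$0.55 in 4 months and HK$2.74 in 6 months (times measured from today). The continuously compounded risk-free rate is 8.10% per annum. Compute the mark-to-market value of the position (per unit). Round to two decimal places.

-HK$6.17

PV(remaining dividends) I = 0.55·e^(−0.0810·4/12) + 2.74·e^(−0.0810·6/12) = 3.1666
Current forward F = (S − I)·e^(rT) = (106.25 − 3.1666)·e^(0.0810·10/12) = 103.0834 × 1.069830 = 110.2817
Value (long) = (F − K)·e^(−rT) = (110.2817 − 103.68) × 0.934728 = 6.1708
Short position value = −(long value) = -HK$6.17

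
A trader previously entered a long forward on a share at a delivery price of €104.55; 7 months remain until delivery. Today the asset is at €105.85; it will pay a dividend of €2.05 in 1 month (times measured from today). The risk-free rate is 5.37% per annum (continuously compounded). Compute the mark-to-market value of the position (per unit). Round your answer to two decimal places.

PV(remaining dividends) I = 2.05·e^(−0.0537·1/12) = 2.0408
Current forward F = (S − I)·e^(rT) = (105.85 − 2.0408)·e^(0.0537·7/12) = 103.8092 × 1.031821 = 107.1125
Value (long) = (F − K)·e^(−rT) = (107.1125 − 104.55) × 0.969161 = 2.4835
Value = €2.48

€2.48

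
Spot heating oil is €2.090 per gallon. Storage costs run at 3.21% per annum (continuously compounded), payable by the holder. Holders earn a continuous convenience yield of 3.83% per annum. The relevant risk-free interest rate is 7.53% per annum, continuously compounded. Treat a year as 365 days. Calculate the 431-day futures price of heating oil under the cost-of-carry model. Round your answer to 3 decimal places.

Net carry = r + u − y = 0.0753 + 0.0321 − 0.0383 = 0.0691
F = S·e^((r+u−y)T) = 2.090 · e^(0.0691 × 431/365) = 2.090 · e^0.081595
= 2.090 × 1.085016 = €2.268 per gallon

€2.268 per gallon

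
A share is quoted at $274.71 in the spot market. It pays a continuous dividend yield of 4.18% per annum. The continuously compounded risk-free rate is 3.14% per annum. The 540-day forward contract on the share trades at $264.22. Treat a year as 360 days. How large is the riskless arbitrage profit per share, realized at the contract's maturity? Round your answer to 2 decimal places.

$6.24 per share

Fair forward: F* = S·e^(carry·T), with carry = (r − q) = 0.0314 − 0.0418 = -0.0104
F* = 274.71 · e^(-0.0104 × 540/360) = 274.71 · e^-0.015600 = 274.71 × 0.984521 = $270.4578
Market $264.22 < fair $270.4578: forward underpriced → reverse cash-and-carry (short spot, go long the forward).
At maturity, profit = |F_mkt − F*| = |264.22 − 270.4578| = $6.24 per share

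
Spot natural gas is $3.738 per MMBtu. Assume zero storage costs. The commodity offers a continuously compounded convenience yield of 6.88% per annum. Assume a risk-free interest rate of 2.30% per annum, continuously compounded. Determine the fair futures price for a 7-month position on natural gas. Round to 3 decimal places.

Net carry = r + u − y = 0.0230 + 0.0000 − 0.0688 = -0.0458
F = S·e^((r+u−y)T) = 3.738 · e^(-0.0458 × 7/12) = 3.738 · e^-0.026717
= 3.738 × 0.973637 = $3.639 per MMBtu

$3.639 per MMBtu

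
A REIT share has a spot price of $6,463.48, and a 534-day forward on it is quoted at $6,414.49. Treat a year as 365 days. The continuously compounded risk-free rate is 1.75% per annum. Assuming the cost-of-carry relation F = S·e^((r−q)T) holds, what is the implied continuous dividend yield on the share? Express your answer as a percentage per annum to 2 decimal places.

2.27%

From F = S·e^((r−q)T): (r − q) = ln(F/S)/T
ln(6414.49/6463.48) = ln(0.992420) = -0.007609
(r − q) = -0.007609 / (534/365) = -0.005201
q = r − ln(F/S)/T = 0.0175 + 0.005201 = 0.022701
q = 2.27%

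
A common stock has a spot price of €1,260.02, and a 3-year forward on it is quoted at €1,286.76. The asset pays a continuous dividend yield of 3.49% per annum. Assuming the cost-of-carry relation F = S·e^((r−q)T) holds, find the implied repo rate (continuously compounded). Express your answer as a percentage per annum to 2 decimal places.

4.19%

From F = S·e^((r−q)T): (r − q) = ln(F/S)/T
ln(1286.76/1260.02) = ln(1.021222) = 0.021000
(r − q) = 0.021000 / (3) = 0.007000
r = ln(F/S)/T + q = 0.007000 + 0.0349 = 0.041900
r = 4.19%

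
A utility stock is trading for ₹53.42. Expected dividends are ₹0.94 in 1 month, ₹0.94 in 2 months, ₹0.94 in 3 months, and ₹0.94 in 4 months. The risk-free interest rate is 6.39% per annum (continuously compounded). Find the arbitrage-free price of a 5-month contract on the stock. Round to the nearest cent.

₹51.05

PV(dividends) I = 0.94·e^(−0.0639·1/12) + 0.94·e^(−0.0639·2/12) + 0.94·e^(−0.0639·3/12) + 0.94·e^(−0.0639·4/12)
I = 0.9350 + 0.9300 + 0.9251 + 0.9202 = 3.7103
F = (S − I)·e^(rT) = (53.42 − 3.7103) · e^(0.0639·5/12)
= 49.7097 · e^0.026625 = 49.7097 × 1.026983 = ₹51.05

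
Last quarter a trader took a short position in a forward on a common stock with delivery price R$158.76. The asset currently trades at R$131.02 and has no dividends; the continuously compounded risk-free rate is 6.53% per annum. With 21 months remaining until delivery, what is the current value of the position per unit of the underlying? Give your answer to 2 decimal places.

R$10.60

Current fair forward for the remaining 21 months: F = S·e^(r·T), r = 0.0653
F = 131.02 · e^(0.0653 × 21/12) = 131.02 × 1.121060 = 146.8813
Value of long forward = (F − K)·e^(−rT) = (146.8813 − 158.76) · e^(−0.0653·21/12)
= -11.8787 × 0.892013 = -10.60
Short position value = −(long value) = R$10.60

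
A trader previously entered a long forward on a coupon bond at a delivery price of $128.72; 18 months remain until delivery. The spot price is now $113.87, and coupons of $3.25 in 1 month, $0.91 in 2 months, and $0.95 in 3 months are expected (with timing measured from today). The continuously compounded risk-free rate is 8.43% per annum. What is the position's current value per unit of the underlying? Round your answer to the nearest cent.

-$4.62

PV(remaining coupons) I = 3.25·e^(−0.0843·1/12) + 0.91·e^(−0.0843·2/12) + 0.95·e^(−0.0843·3/12) = 5.0547
Current forward F = (S − I)·e^(rT) = (113.87 − 5.0547)·e^(0.0843·18/12) = 108.8153 × 1.134793 = 123.4828
Value (long) = (F − K)·e^(−rT) = (123.4828 − 128.72) × 0.881218 = -4.6151
Value = -$4.62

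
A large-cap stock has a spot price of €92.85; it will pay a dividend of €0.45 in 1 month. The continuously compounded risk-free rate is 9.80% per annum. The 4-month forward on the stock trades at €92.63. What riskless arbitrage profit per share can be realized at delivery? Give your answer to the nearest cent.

€2.84 per share

PV(dividends) I = 0.45·e^(−0.0980·1/12) = 0.4463
Fair forward F* = (S − I)·e^(rT) = (92.85 − 0.4463)·e^0.032667 = 92.4037 × 1.033206 = 95.4721
Market €92.63 < fair 95.4721: forward underpriced → reverse cash-and-carry (short the stock, invest proceeds at r, pay the dividends, go long the forward).
Profit at T = |F_mkt − F*| = |92.63 − 95.4721| = €2.84 per share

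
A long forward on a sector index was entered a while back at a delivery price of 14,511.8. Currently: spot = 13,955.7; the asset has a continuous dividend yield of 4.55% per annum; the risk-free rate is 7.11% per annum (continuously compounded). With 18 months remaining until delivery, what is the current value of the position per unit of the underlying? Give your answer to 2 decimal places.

Current fair forward for the remaining 18 months: F = S·e^((r − q)·T), (r − q) = 0.0711 − 0.0455 = 0.0256
F = 13955.7 · e^(0.0256 × 18/12) = 13955.7 × 1.03914681 = 14502.0211
Value of long forward = (F − K)·e^(−rT) = (14502.0211 − 14511.8) · e^(−0.0711·18/12)
= -9.7789 × 0.89884021 = -8.79

-8.79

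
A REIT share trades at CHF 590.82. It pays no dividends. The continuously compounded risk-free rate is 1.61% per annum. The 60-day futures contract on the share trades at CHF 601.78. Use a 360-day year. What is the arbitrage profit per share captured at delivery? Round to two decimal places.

Fair futures: F* = S·e^(carry·T), with carry = r = 0.0161
F* = 590.82 · e^(0.0161 × 60/360) = 590.82 · e^0.002683 = 590.82 × 1.002687 = CHF 592.4075
Market CHF 601.78 > fair CHF 592.4075: forward overpriced → cash-and-carry (buy spot, short the forward).
At maturity, profit = |F_mkt − F*| = |601.78 − 592.4075| = CHF 9.37 per share

CHF 9.37 per share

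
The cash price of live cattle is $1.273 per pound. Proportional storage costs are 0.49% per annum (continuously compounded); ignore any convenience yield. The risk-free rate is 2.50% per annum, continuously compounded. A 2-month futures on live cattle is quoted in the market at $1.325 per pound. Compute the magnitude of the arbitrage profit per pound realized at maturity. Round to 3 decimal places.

$0.046 per pound

Fair futures: F* = S·e^(carry·T), with carry = (r + u) = 0.0250 + 0.0049 = 0.0299
F* = 1.273 · e^(0.0299 × 2/12) = 1.273 · e^0.004983 = 1.273 × 1.004995 = $1.2794
Market $1.325 > fair $1.2794: forward overpriced → cash-and-carry (buy spot, short the forward).
At maturity, profit = |F_mkt − F*| = |1.325 − 1.2794| = $0.046 per pound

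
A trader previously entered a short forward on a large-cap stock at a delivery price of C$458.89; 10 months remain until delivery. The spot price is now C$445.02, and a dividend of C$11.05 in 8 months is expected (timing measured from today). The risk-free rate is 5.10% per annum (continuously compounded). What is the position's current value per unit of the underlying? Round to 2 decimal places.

C$5.46

PV(remaining dividends) I = 11.05·e^(−0.0510·8/12) = 10.6806
Current forward F = (S − I)·e^(rT) = (445.02 − 10.6806)·e^(0.0510·10/12) = 434.3394 × 1.043416 = 453.1967
Value (long) = (F − K)·e^(−rT) = (453.1967 − 458.89) × 0.958390 = -5.4564
Short position value = −(long value) = C$5.46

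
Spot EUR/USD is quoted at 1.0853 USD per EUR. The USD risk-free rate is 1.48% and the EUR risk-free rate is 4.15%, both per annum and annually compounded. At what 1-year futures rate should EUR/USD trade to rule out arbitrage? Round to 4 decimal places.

By covered interest parity, F = S · (1+r_USD)^T / (1+r_EUR)^T
= 1.0853 × 1.014800 / 1.041500 = 1.0853 × 0.974364
F = 1.0575 USD per EUR

1.0575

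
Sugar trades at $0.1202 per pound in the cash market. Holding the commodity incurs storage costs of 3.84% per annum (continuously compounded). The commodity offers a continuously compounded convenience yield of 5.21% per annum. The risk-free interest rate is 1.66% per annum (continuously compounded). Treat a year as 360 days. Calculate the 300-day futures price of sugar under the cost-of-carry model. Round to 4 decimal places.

$0.1205 per pound

Net carry = r + u − y = 0.0166 + 0.0384 − 0.0521 = 0.0029
F = S·e^((r+u−y)T) = 0.1202 · e^(0.0029 × 300/360) = 0.1202 · e^0.002417
= 0.1202 × 1.002420 = $0.1205 per pound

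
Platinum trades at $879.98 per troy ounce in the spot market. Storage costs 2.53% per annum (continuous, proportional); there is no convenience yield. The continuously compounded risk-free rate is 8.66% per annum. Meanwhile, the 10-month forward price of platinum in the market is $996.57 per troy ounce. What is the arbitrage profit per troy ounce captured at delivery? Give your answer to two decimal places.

$30.58 per troy ounce

Fair forward: F* = S·e^(carry·T), with carry = (r + u) = 0.0866 + 0.0253 = 0.1119
F* = 879.98 · e^(0.1119 × 10/12) = 879.98 · e^0.093250 = 879.98 × 1.097736 = $965.9857
Market $996.57 > fair $965.9857: forward overpriced → cash-and-carry (buy spot, short the forward).
At maturity, profit = |F_mkt − F*| = |996.57 − 965.9857| = $30.58 per troy ounce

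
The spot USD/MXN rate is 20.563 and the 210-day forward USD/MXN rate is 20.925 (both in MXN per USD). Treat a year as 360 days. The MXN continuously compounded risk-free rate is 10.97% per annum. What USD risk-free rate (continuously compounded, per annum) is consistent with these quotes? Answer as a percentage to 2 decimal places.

7.98%

F = S·e^((r_MXN − r_USD)T) ⇒ r_USD = r_MXN − ln(F/S)/T
ln(20.925/20.563) = 0.017451; /(210/360) = 0.029916
r_USD = 0.1097 − 0.029916 = 0.079784
r_USD = 7.98%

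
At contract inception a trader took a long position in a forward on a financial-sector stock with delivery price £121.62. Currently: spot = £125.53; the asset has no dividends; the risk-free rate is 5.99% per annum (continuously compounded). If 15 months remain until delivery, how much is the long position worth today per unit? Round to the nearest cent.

Current fair forward for the remaining 15 months: F = S·e^(r·T), r = 0.0599
F = 125.53 · e^(0.0599 × 15/12) = 125.53 × 1.077749 = 135.2898
Value of long forward = (F − K)·e^(−rT) = (135.2898 − 121.62) · e^(−0.0599·15/12)
= 13.6698 × 0.927859 = 12.68

£12.68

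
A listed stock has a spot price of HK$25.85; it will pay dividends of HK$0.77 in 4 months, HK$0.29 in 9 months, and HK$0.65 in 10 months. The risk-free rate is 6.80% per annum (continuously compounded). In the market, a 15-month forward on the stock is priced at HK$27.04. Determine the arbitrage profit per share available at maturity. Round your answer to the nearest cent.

PV(dividends) I = 0.77·e^(−0.0680·4/12) + 0.29·e^(−0.0680·9/12) + 0.65·e^(−0.0680·10/12) = 1.6425
Fair forward F* = (S − I)·e^(rT) = (25.85 − 1.6425)·e^0.085000 = 24.2075 × 1.088717 = 26.3551
Market HK$27.04 > fair 26.3551: forward overpriced → cash-and-carry (borrow at r, buy the stock and collect the dividends, short the forward).
Profit at T = |F_mkt − F*| = |27.04 − 26.3551| = HK$0.68 per share

HK$0.68 per share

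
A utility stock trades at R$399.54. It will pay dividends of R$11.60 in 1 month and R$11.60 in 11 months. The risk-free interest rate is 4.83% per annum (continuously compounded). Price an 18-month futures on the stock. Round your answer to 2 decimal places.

R$405.21

PV(dividends) I = 11.60·e^(−0.0483·1/12) + 11.60·e^(−0.0483·11/12)
I = 11.5534 + 11.0976 = 22.6510
F = (S − I)·e^(rT) = (399.54 − 22.6510) · e^(0.0483·18/12)
= 376.8890 · e^0.072450 = 376.8890 × 1.075139 = R$405.21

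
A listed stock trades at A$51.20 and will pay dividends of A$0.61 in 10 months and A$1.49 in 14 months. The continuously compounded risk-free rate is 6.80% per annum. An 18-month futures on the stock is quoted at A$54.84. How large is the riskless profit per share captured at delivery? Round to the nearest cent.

PV(dividends) I = 0.61·e^(−0.0680·10/12) + 1.49·e^(−0.0680·14/12) = 1.9528
Fair futures F* = (S − I)·e^(rT) = (51.20 − 1.9528)·e^0.102000 = 49.2472 × 1.107383 = 54.5355
Market A$54.84 > fair 54.5355: forward overpriced → cash-and-carry (borrow at r, buy the stock and collect the dividends, short the forward).
Profit at T = |F_mkt − F*| = |54.84 − 54.5355| = A$0.30 per share

A$0.30 per share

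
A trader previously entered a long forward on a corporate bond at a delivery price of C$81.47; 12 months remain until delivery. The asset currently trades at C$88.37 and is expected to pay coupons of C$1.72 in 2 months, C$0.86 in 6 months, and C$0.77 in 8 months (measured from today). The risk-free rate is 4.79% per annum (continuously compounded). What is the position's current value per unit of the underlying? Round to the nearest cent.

PV(remaining coupons) I = 1.72·e^(−0.0479·2/12) + 0.86·e^(−0.0479·6/12) + 0.77·e^(−0.0479·8/12) = 3.2918
Current forward F = (S − I)·e^(rT) = (88.37 − 3.2918)·e^(0.0479·12/12) = 85.0782 × 1.049066 = 89.2526
Value (long) = (F − K)·e^(−rT) = (89.2526 − 81.47) × 0.953229 = 7.4186
Value = C$7.42

C$7.42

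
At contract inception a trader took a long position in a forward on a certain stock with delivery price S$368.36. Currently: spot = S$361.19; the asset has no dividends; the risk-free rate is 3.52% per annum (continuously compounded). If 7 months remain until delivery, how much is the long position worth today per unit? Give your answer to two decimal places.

S$0.32

Current fair forward for the remaining 7 months: F = S·e^(r·T), r = 0.0352
F = 361.19 · e^(0.0352 × 7/12) = 361.19 × 1.020746 = 368.6832
Value of long forward = (F − K)·e^(−rT) = (368.6832 − 368.36) · e^(−0.0352·7/12)
= 0.3232 × 0.979676 = 0.32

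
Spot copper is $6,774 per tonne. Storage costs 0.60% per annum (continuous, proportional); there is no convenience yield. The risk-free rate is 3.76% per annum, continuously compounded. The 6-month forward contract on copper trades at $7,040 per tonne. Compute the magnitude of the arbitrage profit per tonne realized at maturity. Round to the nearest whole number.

$117 per tonne

Fair forward: F* = S·e^(carry·T), with carry = (r + u) = 0.0376 + 0.0060 = 0.0436
F* = 6774 · e^(0.0436 × 6/12) = 6774 · e^0.021800 = 6774 × 1.022039 = $6923.2922
Market $7040 > fair $6923.2922: forward overpriced → cash-and-carry (buy spot, short the forward).
At maturity, profit = |F_mkt − F*| = |7040 − 6923.2922| = $117 per tonne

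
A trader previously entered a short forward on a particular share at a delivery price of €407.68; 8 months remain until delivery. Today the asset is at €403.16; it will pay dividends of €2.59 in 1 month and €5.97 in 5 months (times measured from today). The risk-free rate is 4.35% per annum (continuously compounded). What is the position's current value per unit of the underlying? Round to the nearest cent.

€1.31

PV(remaining dividends) I = 2.59·e^(−0.0435·1/12) + 5.97·e^(−0.0435·5/12) = 8.4434
Current forward F = (S − I)·e^(rT) = (403.16 − 8.4434)·e^(0.0435·8/12) = 394.7166 × 1.029425 = 406.3311
Value (long) = (F − K)·e^(−rT) = (406.3311 − 407.68) × 0.971416 = -1.3103
Short position value = −(long value) = €1.31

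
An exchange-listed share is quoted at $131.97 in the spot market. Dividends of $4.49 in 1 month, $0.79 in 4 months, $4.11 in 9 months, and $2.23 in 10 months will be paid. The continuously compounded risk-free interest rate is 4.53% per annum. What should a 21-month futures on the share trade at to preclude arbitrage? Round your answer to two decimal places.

$130.55

PV(dividends) I = 4.49·e^(−0.0453·1/12) + 0.79·e^(−0.0453·4/12) + 4.11·e^(−0.0453·9/12) + 2.23·e^(−0.0453·10/12)
I = 4.4731 + 0.7782 + 3.9727 + 2.1474 = 11.3714
F = (S − I)·e^(rT) = (131.97 − 11.3714) · e^(0.0453·21/12)
= 120.5986 · e^0.079275 = 120.5986 × 1.082502 = $130.55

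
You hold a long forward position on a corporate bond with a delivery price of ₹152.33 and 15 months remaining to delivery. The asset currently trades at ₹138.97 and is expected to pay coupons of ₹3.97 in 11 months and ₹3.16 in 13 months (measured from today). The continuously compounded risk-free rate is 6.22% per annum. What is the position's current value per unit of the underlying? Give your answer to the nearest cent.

-₹8.67

PV(remaining coupons) I = 3.97·e^(−0.0622·11/12) + 3.16·e^(−0.0622·13/12) = 6.7041
Current forward F = (S − I)·e^(rT) = (138.97 − 6.7041)·e^(0.0622·15/12) = 132.2659 × 1.080852 = 142.9599
Value (long) = (F − K)·e^(−rT) = (142.9599 − 152.33) × 0.925196 = -8.6692
Value = -₹8.67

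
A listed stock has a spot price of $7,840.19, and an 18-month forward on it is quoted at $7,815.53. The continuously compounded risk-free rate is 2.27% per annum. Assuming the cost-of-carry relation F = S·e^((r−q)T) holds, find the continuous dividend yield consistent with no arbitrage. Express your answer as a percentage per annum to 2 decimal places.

From F = S·e^((r−q)T): (r − q) = ln(F/S)/T
ln(7815.53/7840.19) = ln(0.996855) = -0.003150
(r − q) = -0.003150 / (18/12) = -0.002100
q = r − ln(F/S)/T = 0.0227 + 0.002100 = 0.024800
q = 2.48%

2.48%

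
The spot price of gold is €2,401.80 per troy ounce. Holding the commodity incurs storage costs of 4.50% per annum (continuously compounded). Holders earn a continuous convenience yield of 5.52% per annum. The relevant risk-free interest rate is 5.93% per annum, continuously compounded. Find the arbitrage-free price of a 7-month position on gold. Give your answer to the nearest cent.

€2,471.59 per troy ounce

Net carry = r + u − y = 0.0593 + 0.0450 − 0.0552 = 0.0491
F = S·e^((r+u−y)T) = 2401.80 · e^(0.0491 × 7/12) = 2401.80 · e^0.02864167
= 2401.80 × 1.02905579 = €2,471.59 per troy ounce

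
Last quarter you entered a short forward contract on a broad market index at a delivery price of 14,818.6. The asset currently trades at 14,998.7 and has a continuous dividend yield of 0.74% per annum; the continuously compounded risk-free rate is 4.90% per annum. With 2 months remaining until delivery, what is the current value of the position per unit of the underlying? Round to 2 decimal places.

-282.14

Current fair forward for the remaining 2 months: F = S·e^((r − q)·T), (r − q) = 0.0490 − 0.0074 = 0.0416
F = 14998.7 · e^(0.0416 × 2/12) = 14998.7 × 1.00695742 = 15103.0523
Value of long forward = (F − K)·e^(−rT) = (15103.0523 − 14818.6) · e^(−0.0490·2/12)
= 284.4523 × 0.99186659 = 282.14
Short position value = −(long value) = -282.14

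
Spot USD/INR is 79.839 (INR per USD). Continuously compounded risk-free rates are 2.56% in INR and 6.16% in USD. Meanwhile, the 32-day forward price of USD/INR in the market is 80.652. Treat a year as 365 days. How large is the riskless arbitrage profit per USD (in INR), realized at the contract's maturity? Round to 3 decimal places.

1.065 per USD (in INR)

Fair forward: F* = S·e^(carry·T), with carry = (r_INR − r_USD) = 0.0256 − 0.0616 = -0.0360
F* = 79.839 · e^(-0.0360 × 32/365) = 79.839 · e^-0.003156 = 79.839 × 0.996849 = 79.5874
Market 80.652 > fair 79.5874: forward overpriced → cash-and-carry (buy spot, short the forward).
At maturity, profit = |F_mkt − F*| = |80.652 − 79.5874| = 1.065 per USD (in INR)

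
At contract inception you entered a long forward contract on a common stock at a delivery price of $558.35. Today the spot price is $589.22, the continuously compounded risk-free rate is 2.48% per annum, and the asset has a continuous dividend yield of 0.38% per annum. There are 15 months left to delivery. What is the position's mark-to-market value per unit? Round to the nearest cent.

Current fair forward for the remaining 15 months: F = S·e^((r − q)·T), (r − q) = 0.0248 − 0.0038 = 0.0210
F = 589.22 · e^(0.0210 × 15/12) = 589.22 × 1.026598 = 604.8921
Value of long forward = (F − K)·e^(−rT) = (604.8921 − 558.35) · e^(−0.0248·15/12)
= 46.5421 × 0.969476 = 45.12

$45.12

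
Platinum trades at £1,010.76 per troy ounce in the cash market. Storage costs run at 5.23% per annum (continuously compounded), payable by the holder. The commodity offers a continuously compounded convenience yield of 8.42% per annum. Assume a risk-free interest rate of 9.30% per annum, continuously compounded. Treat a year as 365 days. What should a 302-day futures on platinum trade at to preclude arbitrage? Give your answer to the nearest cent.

Net carry = r + u − y = 0.0930 + 0.0523 − 0.0842 = 0.0611
F = S·e^((r+u−y)T) = 1010.76 · e^(0.0611 × 302/365) = 1010.76 · e^0.05055397
= 1010.76 × 1.05185363 = £1,063.17 per troy ounce

£1,063.17 per troy ounce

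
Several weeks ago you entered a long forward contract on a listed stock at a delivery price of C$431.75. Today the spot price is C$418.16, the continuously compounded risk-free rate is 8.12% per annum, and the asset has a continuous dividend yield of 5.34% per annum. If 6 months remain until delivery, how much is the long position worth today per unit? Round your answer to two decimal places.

Current fair forward for the remaining 6 months: F = S·e^((r − q)·T), (r − q) = 0.0812 − 0.0534 = 0.0278
F = 418.16 · e^(0.0278 × 6/12) = 418.16 × 1.013997 = 424.0130
Value of long forward = (F − K)·e^(−rT) = (424.0130 − 431.75) · e^(−0.0812·6/12)
= -7.7370 × 0.960213 = -7.43

-C$7.43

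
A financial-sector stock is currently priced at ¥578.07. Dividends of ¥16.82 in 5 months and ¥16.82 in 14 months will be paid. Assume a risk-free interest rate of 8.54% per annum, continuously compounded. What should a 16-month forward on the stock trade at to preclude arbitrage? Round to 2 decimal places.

PV(dividends) I = 16.82·e^(−0.0854·5/12) + 16.82·e^(−0.0854·14/12)
I = 16.2320 + 15.2249 = 31.4569
F = (S − I)·e^(rT) = (578.07 − 31.4569) · e^(0.0854·16/12)
= 546.6131 · e^0.113867 = 546.6131 × 1.120603 = ¥612.54

¥612.54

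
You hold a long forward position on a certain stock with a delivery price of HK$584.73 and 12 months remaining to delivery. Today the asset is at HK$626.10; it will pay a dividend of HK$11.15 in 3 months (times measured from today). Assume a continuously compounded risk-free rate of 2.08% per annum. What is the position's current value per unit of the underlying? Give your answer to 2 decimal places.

PV(remaining dividends) I = 11.15·e^(−0.0208·3/12) = 11.0922
Current forward F = (S − I)·e^(rT) = (626.10 − 11.0922)·e^(0.0208·12/12) = 615.0078 × 1.021018 = 627.9340
Value (long) = (F − K)·e^(−rT) = (627.9340 − 584.73) × 0.979415 = 42.3146
Value = HK$42.31

HK$42.31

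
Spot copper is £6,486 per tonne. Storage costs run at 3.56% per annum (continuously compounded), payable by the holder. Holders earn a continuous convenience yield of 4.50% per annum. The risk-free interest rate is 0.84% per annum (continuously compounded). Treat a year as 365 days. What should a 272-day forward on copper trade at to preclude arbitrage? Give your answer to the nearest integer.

£6,481 per tonne

Net carry = r + u − y = 0.0084 + 0.0356 − 0.0450 = -0.0010
F = S·e^((r+u−y)T) = 6486 · e^(-0.0010 × 272/365) = 6486 · e^-0.000745
= 6486 × 0.999255 = £6,481 per tonne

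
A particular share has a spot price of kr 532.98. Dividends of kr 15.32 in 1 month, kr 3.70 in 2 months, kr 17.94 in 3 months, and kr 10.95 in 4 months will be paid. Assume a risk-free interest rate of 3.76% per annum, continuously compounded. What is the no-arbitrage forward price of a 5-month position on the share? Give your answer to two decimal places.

PV(dividends) I = 15.32·e^(−0.0376·1/12) + 3.70·e^(−0.0376·2/12) + 17.94·e^(−0.0376·3/12) + 10.95·e^(−0.0376·4/12)
I = 15.2721 + 3.6769 + 17.7722 + 10.8136 = 47.5348
F = (S − I)·e^(rT) = (532.98 − 47.5348) · e^(0.0376·5/12)
= 485.4452 · e^0.015667 = 485.4452 × 1.015790 = kr 493.11

kr 493.11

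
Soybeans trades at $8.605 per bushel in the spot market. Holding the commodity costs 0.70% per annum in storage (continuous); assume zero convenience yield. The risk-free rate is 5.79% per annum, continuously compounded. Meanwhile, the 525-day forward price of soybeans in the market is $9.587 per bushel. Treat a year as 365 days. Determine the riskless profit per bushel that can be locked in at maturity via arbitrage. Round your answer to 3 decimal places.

Fair forward: F* = S·e^(carry·T), with carry = (r + u) = 0.0579 + 0.0070 = 0.0649
F* = 8.605 · e^(0.0649 × 525/365) = 8.605 · e^0.093349 = 8.605 × 1.097845 = $9.4470
Market $9.587 > fair $9.4470: forward overpriced → cash-and-carry (buy spot, short the forward).
At maturity, profit = |F_mkt − F*| = |9.587 − 9.4470| = $0.140 per bushel

$0.140 per bushel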